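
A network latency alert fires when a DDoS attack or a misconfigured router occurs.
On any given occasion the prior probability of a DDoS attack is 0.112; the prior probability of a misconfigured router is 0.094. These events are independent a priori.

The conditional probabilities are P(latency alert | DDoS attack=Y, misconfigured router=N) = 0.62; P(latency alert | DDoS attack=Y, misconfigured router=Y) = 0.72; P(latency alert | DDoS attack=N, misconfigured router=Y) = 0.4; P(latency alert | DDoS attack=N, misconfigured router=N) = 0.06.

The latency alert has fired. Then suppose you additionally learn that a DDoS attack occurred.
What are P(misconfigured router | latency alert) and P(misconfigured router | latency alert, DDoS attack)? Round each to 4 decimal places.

By total probability over the 4 (DDoS attack, misconfigured router) configurations:
  P(latency alert) = 0.06*0.888*0.906 + 0.4*0.888*0.094 + 0.62*0.112*0.906 + 0.72*0.112*0.094
        = 0.048272 + 0.033389 + 0.062913 + 0.007580 = 0.152154
The terms with misconfigured router present sum to 0.040969, so
  P(misconfigured router | latency alert) = 0.040969 / 0.152154 ≈ 0.2693

Now also conditioning on DDoS attack=true:
P(latency alert | DDoS attack) = 0.62×0.906 + 0.72×0.094 = 0.561720 + 0.067680 = 0.629400
Of this, 0.067680 comes from 0.72×0.094 (the misconfigured router=true cases).
P(misconfigured router | latency alert, DDoS attack) = 0.067680 / 0.629400 ≈ 0.1075
This is intercausal reasoning (explaining away): once DDoS attack accounts for the latency alert, misconfigured router becomes less likely.

P(misconfigured router | latency alert) ≈ 0.2693; P(misconfigured router | latency alert, DDoS attack) ≈ 0.1075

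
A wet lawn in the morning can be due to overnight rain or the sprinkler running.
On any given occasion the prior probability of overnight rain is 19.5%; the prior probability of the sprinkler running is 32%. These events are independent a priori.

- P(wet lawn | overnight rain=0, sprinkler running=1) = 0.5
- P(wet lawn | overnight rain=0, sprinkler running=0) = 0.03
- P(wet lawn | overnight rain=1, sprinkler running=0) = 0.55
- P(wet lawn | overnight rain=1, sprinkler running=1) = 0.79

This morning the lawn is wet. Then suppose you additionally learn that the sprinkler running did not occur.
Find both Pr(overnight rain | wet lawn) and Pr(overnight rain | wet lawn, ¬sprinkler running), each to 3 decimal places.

For the numerator, keep only overnight rain=true terms: 0.072930 + 0.049296 = 0.122226
The normalizing constant is 0.03*0.805*0.68 + 0.5*0.805*0.32 + 0.55*0.195*0.68 + 0.79*0.195*0.32 = 0.267448
P(overnight rain | wet lawn) = 0.122226/0.267448 ≈ 0.457

Now condition on the additional information:
For the numerator, keep only overnight rain=true terms: 0.55×0.195 = 0.107250
Normalizer over all consistent configurations: 0.03×0.805 + 0.55×0.195 = 0.131400
P(overnight rain | wet lawn, ¬sprinkler running) = 0.107250/0.131400 ≈ 0.816
Ruling out sprinkler running raises the posterior on overnight rain — the flip side of explaining away.

Pr(overnight rain | wet lawn) ≈ 0.457; Pr(overnight rain | wet lawn, ¬sprinkler running) ≈ 0.816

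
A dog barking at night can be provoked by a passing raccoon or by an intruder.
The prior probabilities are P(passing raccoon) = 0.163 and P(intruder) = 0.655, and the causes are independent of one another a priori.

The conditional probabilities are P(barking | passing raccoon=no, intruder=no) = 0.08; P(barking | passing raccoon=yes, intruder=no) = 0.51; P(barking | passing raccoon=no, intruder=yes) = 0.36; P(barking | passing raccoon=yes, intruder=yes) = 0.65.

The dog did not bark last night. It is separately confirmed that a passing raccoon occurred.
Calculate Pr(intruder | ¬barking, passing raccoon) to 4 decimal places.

Pr(intruder | ¬barking, passing raccoon) ≈ 0.5756

P(¬barking | passing raccoon) = 0.49*0.345 + 0.35*0.655 = 0.169050 + 0.229250 = 0.398300
Of this, 0.229250 comes from 0.35*0.655 (the intruder=true cases).
Hence the posterior is 0.229250/0.398300 ≈ 0.5756.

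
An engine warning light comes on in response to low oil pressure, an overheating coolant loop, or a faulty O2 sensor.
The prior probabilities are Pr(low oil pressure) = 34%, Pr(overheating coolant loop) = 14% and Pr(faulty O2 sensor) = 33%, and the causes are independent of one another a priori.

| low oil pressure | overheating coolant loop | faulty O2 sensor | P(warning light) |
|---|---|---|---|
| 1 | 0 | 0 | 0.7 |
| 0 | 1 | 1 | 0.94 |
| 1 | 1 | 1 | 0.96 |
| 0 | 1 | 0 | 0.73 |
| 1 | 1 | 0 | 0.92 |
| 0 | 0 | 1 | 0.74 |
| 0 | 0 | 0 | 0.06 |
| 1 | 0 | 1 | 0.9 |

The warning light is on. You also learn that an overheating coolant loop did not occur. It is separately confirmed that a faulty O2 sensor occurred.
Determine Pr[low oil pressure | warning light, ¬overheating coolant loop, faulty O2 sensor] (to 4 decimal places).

Pr[low oil pressure | warning light, ¬overheating coolant loop, faulty O2 sensor] ≈ 0.3852

P(warning light | ¬overheating coolant loop, faulty O2 sensor) = 0.74*0.66 + 0.9*0.34 = 0.488400 + 0.306000 = 0.794400
Restricting to configurations with low oil pressure present: 0.9*0.34 = 0.306000.
P(low oil pressure | warning light, ¬overheating coolant loop, faulty O2 sensor) = 0.306000 / 0.794400 ≈ 0.3852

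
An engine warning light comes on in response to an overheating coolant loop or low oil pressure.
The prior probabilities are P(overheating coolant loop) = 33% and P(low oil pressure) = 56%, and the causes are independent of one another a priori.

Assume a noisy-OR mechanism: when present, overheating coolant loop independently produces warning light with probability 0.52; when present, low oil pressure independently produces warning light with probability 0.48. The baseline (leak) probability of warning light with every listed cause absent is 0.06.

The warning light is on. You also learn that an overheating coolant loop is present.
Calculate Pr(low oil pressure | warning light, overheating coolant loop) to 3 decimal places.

Under noisy-OR, P(warning light | causes) = 1 − (1−0.06)·∏(1−qᵢ) over the active causes.
P(warning light | overheating coolant loop) = 0.5488×0.44 + 0.765376×0.56 = 0.241472 + 0.428611 = 0.670083
Restricting to configurations with low oil pressure present: 0.765376×0.56 = 0.428611.
So P(low oil pressure | warning light, overheating coolant loop) = 0.428611/0.670083 ≈ 0.640.

Pr(low oil pressure | warning light, overheating coolant loop) ≈ 0.640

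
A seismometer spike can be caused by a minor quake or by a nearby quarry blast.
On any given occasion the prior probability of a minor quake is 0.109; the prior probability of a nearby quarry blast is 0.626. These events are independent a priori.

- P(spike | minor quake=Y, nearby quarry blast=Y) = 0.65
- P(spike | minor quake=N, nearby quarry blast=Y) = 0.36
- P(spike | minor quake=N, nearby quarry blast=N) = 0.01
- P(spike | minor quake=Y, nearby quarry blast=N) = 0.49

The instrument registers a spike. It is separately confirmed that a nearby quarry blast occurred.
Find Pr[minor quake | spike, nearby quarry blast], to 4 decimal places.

Pr[minor quake | spike, nearby quarry blast] ≈ 0.1809

P(spike | nearby quarry blast) = 0.36·0.891 + 0.65·0.109 = 0.320760 + 0.070850 = 0.391610
Of this, 0.070850 comes from 0.65·0.109 (the minor quake=true cases).
Hence the posterior is 0.070850/0.391610 ≈ 0.1809.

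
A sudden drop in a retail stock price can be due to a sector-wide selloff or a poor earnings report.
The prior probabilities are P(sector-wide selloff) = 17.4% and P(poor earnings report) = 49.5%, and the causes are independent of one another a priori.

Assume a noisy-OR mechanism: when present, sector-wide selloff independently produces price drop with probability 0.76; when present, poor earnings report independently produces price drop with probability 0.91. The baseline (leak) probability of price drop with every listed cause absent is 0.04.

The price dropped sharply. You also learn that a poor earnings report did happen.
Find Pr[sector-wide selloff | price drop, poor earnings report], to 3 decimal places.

Under noisy-OR, P(price drop | causes) = 1 − (1−0.04)·∏(1−qᵢ) over the active causes.
Numerator (weight on configurations with sector-wide selloff): 0.979264·0.174 = 0.170392
Normalizer over all consistent configurations: 0.9136·0.826 + 0.979264·0.174 = 0.925026
P(sector-wide selloff | price drop, poor earnings report) = 0.170392/0.925026 ≈ 0.184

Pr[sector-wide selloff | price drop, poor earnings report] ≈ 0.184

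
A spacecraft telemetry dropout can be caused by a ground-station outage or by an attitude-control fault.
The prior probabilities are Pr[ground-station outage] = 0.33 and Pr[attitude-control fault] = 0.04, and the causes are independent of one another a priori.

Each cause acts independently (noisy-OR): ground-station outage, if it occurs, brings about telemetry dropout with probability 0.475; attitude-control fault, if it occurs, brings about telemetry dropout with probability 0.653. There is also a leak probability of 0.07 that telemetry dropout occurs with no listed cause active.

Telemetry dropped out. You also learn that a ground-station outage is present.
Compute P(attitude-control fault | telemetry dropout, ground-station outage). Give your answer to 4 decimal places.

Under noisy-OR, P(telemetry dropout | causes) = 1 − (1−0.07)·∏(1−qᵢ) over the active causes.
Weight on attitude-control fault=true, given the evidence: 0.830577*0.04 = 0.033223
Normalizer over all consistent configurations: 0.51175*0.96 + 0.830577*0.04 = 0.524503
P(attitude-control fault | telemetry dropout, ground-station outage) = 0.033223/0.524503 ≈ 0.0633

P(attitude-control fault | telemetry dropout, ground-station outage) ≈ 0.0633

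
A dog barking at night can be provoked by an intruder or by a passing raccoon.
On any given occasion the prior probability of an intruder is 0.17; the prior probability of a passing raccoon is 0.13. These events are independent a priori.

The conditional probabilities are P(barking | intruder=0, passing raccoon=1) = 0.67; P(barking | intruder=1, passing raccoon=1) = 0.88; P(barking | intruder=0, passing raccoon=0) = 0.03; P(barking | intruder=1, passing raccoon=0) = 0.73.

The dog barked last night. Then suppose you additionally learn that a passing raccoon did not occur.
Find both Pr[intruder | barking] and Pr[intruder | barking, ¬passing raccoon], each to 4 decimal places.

Pr[intruder | barking] ≈ 0.5756; Pr[intruder | barking, ¬passing raccoon] ≈ 0.8329

Numerator (weight on configurations with intruder): 0.107967 + 0.019448 = 0.127415
Normalizer over all consistent configurations: 0.03*0.83*0.87 + 0.67*0.83*0.13 + 0.73*0.17*0.87 + 0.88*0.17*0.13 = 0.221371
P(intruder | barking) = 0.127415/0.221371 ≈ 0.5756

With the extra evidence:
P(barking | ¬passing raccoon) = 0.03·0.83 + 0.73·0.17 = 0.024900 + 0.124100 = 0.149000
The intruder-present share is 0.73·0.17 = 0.124100.
P(intruder | barking, ¬passing raccoon) = 0.124100 / 0.149000 ≈ 0.8329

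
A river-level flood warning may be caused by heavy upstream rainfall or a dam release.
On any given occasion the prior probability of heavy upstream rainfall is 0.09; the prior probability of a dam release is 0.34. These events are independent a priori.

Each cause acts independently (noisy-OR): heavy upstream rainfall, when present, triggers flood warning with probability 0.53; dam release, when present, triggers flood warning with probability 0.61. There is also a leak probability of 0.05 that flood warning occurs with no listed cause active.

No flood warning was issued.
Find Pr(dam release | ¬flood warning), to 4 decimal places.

Pr(dam release | ¬flood warning) ≈ 0.1673

Under noisy-OR, P(flood warning | causes) = 1 − (1−0.05)·∏(1−qᵢ) over the active causes.
Weight on dam release=true, given the evidence: 0.114633 + 0.005329 = 0.119962
Denominator P(¬flood warning): 0.95·0.91·0.66 + 0.3705·0.91·0.34 + 0.4465·0.09·0.66 + 0.174135·0.09·0.34 = 0.717054
Posterior = 0.119962 / 0.717054 ≈ 0.1673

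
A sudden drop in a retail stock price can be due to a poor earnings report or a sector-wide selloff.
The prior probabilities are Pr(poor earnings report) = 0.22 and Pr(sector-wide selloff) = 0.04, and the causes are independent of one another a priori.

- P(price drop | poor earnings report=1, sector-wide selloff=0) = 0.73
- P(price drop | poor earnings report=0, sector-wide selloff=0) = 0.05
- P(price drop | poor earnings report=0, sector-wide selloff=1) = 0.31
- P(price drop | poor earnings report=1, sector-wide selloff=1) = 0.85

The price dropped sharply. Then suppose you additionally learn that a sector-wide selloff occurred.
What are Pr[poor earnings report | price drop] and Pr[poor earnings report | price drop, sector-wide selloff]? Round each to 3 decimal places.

Enumerate the 4 (poor earnings report, sector-wide selloff) configurations and weight by the priors:
  P(price drop) = 0.05·0.78·0.96 + 0.31·0.78·0.04 + 0.73·0.22·0.96 + 0.85·0.22·0.04
        = 0.037440 + 0.009672 + 0.154176 + 0.007480 = 0.208768
Configurations with poor earnings report contribute 0.161656, so
  P(poor earnings report | price drop) = 0.161656 / 0.208768 ≈ 0.774

Now also conditioning on sector-wide selloff=true:
Sum P(price drop|·) weighted by the priors over both values of poor earnings report:
  P(price drop | sector-wide selloff) = 0.31×0.78 + 0.85×0.22
        = 0.241800 + 0.187000 = 0.428800
Keeping only the poor earnings report-present terms gives 0.187000, so
  P(poor earnings report | price drop, sector-wide selloff) = 0.187000 / 0.428800 ≈ 0.436
Conditioning on sector-wide selloff lowers the posterior on poor earnings report: the classic explaining-away effect in a common-effect structure.

Pr[poor earnings report | price drop] ≈ 0.774; Pr[poor earnings report | price drop, sector-wide selloff] ≈ 0.436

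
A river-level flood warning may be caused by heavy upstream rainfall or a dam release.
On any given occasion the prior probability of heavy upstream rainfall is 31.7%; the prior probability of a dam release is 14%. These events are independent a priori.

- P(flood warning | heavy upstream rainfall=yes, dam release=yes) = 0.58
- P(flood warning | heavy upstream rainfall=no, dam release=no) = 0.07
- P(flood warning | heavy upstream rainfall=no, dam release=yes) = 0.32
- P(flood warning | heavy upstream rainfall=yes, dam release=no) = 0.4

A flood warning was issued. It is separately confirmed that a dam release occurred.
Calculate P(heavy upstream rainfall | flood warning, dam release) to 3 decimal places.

P(heavy upstream rainfall | flood warning, dam release) ≈ 0.457

P(flood warning | dam release) = 0.32*0.683 + 0.58*0.317 = 0.218560 + 0.183860 = 0.402420
Restricting to configurations with heavy upstream rainfall present: 0.58*0.317 = 0.183860.
Hence the posterior is 0.183860/0.402420 ≈ 0.457.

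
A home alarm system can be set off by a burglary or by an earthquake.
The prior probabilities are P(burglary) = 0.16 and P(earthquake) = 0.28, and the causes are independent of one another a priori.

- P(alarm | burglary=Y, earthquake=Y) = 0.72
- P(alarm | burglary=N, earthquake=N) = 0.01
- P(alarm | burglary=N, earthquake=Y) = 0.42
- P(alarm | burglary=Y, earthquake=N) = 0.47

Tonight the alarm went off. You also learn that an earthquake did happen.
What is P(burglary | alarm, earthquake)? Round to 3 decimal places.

For the numerator, keep only burglary=true terms: 0.72·0.16 = 0.115200
Normalizer over all consistent configurations: 0.42·0.84 + 0.72·0.16 = 0.468000
P(burglary | alarm, earthquake) = 0.115200/0.468000 ≈ 0.246

P(burglary | alarm, earthquake) ≈ 0.246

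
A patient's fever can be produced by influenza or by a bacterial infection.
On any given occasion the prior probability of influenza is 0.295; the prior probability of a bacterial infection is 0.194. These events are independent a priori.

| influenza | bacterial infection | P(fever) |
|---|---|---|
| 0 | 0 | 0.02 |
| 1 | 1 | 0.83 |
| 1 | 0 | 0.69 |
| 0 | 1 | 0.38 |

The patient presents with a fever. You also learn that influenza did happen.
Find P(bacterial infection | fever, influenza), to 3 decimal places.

P(bacterial infection | fever, influenza) ≈ 0.225

Numerator (weight on configurations with bacterial infection): 0.83·0.194 = 0.161020
Denominator P(fever | influenza): 0.69·0.806 + 0.83·0.194 = 0.717160
Posterior = 0.161020 / 0.717160 ≈ 0.225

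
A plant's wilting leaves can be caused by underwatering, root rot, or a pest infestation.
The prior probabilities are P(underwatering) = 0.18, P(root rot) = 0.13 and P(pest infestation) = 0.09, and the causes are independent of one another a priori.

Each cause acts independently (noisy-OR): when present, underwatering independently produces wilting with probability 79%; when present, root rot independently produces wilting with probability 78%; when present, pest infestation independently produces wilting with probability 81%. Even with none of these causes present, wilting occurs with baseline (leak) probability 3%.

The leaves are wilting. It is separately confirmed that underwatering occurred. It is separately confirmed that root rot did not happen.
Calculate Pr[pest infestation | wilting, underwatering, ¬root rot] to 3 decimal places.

Pr[pest infestation | wilting, underwatering, ¬root rot] ≈ 0.107

Under noisy-OR, P(wilting | causes) = 1 − (1−0.03)·∏(1−qᵢ) over the active causes.
P(wilting | underwatering, ¬root rot) = 0.7963·0.91 + 0.961297·0.09 = 0.724633 + 0.086517 = 0.811150
The pest infestation-present share is 0.961297·0.09 = 0.086517.
P(pest infestation | wilting, underwatering, ¬root rot) = 0.086517 / 0.811150 ≈ 0.107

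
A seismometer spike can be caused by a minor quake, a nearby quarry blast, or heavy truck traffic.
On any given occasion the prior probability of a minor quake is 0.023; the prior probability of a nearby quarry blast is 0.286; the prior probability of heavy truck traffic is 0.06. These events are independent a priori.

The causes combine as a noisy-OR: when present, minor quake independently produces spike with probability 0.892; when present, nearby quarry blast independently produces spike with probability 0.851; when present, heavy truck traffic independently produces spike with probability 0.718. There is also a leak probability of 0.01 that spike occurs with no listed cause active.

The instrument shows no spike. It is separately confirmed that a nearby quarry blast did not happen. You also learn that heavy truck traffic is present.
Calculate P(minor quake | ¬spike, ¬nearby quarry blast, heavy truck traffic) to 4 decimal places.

Under noisy-OR, P(spike | causes) = 1 − (1−0.01)·∏(1−qᵢ) over the active causes.
P(¬spike | ¬nearby quarry blast, heavy truck traffic) = 0.27918*0.977 + 0.030151*0.023 = 0.272759 + 0.000693 = 0.273452
The minor quake-present share is 0.030151*0.023 = 0.000693.
P(minor quake | ¬spike, ¬nearby quarry blast, heavy truck traffic) = 0.000693 / 0.273452 ≈ 0.0025

P(minor quake | ¬spike, ¬nearby quarry blast, heavy truck traffic) ≈ 0.0025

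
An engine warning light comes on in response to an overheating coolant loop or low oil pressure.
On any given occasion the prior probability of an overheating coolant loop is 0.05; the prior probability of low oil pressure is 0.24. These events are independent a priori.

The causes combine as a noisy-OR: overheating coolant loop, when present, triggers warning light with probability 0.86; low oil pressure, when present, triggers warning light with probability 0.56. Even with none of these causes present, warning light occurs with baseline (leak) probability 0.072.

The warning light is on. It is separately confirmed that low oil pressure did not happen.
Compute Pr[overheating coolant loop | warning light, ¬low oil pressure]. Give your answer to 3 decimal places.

Pr[overheating coolant loop | warning light, ¬low oil pressure] ≈ 0.389

Under noisy-OR, P(warning light | causes) = 1 − (1−0.072)·∏(1−qᵢ) over the active causes.
P(warning light | ¬low oil pressure) = 0.072×0.95 + 0.87008×0.05 = 0.068400 + 0.043504 = 0.111904
Of this, 0.043504 comes from 0.87008×0.05 (the overheating coolant loop=true cases).
So P(overheating coolant loop | warning light, ¬low oil pressure) = 0.043504/0.111904 ≈ 0.389.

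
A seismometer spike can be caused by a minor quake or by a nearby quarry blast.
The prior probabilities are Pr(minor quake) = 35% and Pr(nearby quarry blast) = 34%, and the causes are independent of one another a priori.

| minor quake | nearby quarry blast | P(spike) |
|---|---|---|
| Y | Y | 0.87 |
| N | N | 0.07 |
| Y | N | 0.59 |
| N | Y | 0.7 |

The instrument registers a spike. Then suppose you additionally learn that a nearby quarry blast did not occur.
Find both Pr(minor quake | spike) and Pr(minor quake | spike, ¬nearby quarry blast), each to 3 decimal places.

For the numerator, keep only minor quake=true terms: 0.136290 + 0.103530 = 0.239820
Denominator P(spike): 0.07·0.65·0.66 + 0.7·0.65·0.34 + 0.59·0.35·0.66 + 0.87·0.35·0.34 = 0.424550
P(minor quake | spike) = 0.239820/0.424550 ≈ 0.565

Now also conditioning on nearby quarry blast≠true:
By total probability over both values of minor quake:
  P(spike | ¬nearby quarry blast) = 0.07*0.65 + 0.59*0.35
        = 0.045500 + 0.206500 = 0.252000
Keeping only the minor quake-present terms gives 0.206500, so
  P(minor quake | spike, ¬nearby quarry blast) = 0.206500 / 0.252000 ≈ 0.819
With nearby quarry blast excluded, minor quake must carry more of the explanatory weight for the spike.

Pr(minor quake | spike) ≈ 0.565; Pr(minor quake | spike, ¬nearby quarry blast) ≈ 0.819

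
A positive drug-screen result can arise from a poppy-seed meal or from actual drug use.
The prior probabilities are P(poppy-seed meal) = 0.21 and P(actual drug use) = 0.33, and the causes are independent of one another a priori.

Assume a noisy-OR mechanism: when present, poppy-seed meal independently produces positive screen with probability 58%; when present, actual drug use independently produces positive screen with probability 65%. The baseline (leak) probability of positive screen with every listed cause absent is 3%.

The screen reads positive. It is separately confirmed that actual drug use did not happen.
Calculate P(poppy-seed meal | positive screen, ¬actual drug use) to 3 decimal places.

Under noisy-OR, P(positive screen | causes) = 1 − (1−0.03)·∏(1−qᵢ) over the active causes.
By total probability over both values of poppy-seed meal:
  P(positive screen | ¬actual drug use) = 0.03·0.79 + 0.5926·0.21
        = 0.023700 + 0.124446 = 0.148146
The terms with poppy-seed meal present sum to 0.124446, so
  P(poppy-seed meal | positive screen, ¬actual drug use) = 0.124446 / 0.148146 ≈ 0.840

P(poppy-seed meal | positive screen, ¬actual drug use) ≈ 0.840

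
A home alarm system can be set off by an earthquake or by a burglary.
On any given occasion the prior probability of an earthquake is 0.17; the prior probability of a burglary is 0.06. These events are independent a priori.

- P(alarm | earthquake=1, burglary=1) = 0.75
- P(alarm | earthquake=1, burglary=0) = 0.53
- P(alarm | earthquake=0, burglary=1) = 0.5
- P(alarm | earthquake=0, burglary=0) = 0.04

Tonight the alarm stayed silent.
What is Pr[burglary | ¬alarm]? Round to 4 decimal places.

Pr[burglary | ¬alarm] ≈ 0.0322

For the numerator, keep only burglary=true terms: 0.024900 + 0.002550 = 0.027450
Normalizer over all consistent configurations: 0.96·0.83·0.94 + 0.5·0.83·0.06 + 0.47·0.17·0.94 + 0.25·0.17·0.06 = 0.851548
Posterior = 0.027450 / 0.851548 ≈ 0.0322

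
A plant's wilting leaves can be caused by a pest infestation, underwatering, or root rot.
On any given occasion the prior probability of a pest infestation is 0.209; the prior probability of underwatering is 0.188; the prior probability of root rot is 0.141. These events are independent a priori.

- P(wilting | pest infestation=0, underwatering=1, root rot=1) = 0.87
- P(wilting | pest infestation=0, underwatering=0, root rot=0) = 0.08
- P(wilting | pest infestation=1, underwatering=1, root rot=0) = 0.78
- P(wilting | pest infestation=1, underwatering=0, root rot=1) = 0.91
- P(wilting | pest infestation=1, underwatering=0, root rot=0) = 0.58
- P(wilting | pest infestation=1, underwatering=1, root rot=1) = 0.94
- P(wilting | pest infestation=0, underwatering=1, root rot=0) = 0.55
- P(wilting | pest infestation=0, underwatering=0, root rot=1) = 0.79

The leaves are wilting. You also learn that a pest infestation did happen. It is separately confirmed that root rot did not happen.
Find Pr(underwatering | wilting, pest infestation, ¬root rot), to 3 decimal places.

P(wilting | pest infestation, ¬root rot) = 0.58×0.812 + 0.78×0.188 = 0.470960 + 0.146640 = 0.617600
The underwatering-present share is 0.78×0.188 = 0.146640.
So P(underwatering | wilting, pest infestation, ¬root rot) = 0.146640/0.617600 ≈ 0.237.

Pr(underwatering | wilting, pest infestation, ¬root rot) ≈ 0.237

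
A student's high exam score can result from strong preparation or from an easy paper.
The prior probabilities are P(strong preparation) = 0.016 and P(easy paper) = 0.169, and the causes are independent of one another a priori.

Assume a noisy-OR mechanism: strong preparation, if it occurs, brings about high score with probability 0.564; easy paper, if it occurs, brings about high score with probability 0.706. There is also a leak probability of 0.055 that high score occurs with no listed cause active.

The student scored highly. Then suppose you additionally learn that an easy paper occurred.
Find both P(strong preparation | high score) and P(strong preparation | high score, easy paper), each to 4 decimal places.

P(strong preparation | high score) ≈ 0.0582; P(strong preparation | high score, easy paper) ≈ 0.0194

Under noisy-OR, P(high score | causes) = 1 − (1−0.055)·∏(1−qᵢ) over the active causes.
P(high score) = 0.055×0.984×0.831 + 0.72217×0.984×0.169 + 0.58798×0.016×0.831 + 0.878866×0.016×0.169 = 0.044974 + 0.120094 + 0.007818 + 0.002376 = 0.175262
The strong preparation-present share is 0.007818 + 0.002376 = 0.010194.
So P(strong preparation | high score) = 0.010194/0.175262 ≈ 0.0582.

Now condition on the additional information:
For the numerator, keep only strong preparation=true terms: 0.878866×0.016 = 0.014062
Denominator P(high score | easy paper): 0.72217×0.984 + 0.878866×0.016 = 0.724677
Posterior = 0.014062 / 0.724677 ≈ 0.0194
Conditioning on easy paper lowers the posterior on strong preparation: the classic explaining-away effect in a common-effect structure.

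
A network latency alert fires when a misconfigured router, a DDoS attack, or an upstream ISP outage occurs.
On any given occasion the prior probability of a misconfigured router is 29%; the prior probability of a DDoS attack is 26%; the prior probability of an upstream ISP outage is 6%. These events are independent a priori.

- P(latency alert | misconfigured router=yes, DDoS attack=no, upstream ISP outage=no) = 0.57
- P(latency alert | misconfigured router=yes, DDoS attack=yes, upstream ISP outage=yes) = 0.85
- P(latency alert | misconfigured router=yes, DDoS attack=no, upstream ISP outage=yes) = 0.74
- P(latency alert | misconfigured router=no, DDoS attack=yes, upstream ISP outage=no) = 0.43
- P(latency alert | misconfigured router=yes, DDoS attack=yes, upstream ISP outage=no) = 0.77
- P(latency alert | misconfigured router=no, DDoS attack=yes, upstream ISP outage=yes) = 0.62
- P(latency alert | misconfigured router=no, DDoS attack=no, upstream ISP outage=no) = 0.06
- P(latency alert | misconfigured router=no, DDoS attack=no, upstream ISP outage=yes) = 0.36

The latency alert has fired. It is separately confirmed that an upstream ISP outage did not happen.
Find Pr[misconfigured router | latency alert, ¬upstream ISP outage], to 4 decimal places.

Numerator (weight on configurations with misconfigured router): 0.122322 + 0.058058 = 0.180380
Denominator P(latency alert | ¬upstream ISP outage): 0.06·0.71·0.74 + 0.43·0.71·0.26 + 0.57·0.29·0.74 + 0.77·0.29·0.26 = 0.291282
Posterior = 0.180380 / 0.291282 ≈ 0.6193

Pr[misconfigured router | latency alert, ¬upstream ISP outage] ≈ 0.6193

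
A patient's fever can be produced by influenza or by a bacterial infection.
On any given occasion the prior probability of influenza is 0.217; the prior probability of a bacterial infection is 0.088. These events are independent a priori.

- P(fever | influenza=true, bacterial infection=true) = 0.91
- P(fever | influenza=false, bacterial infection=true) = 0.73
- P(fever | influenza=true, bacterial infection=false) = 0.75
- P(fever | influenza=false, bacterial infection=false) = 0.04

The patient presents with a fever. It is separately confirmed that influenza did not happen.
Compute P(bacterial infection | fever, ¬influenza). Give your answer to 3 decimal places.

Enumerate both values of bacterial infection and weight by the priors:
  P(fever | ¬influenza) = 0.04·0.912 + 0.73·0.088
        = 0.036480 + 0.064240 = 0.100720
Configurations with bacterial infection contribute 0.064240, so
  P(bacterial infection | fever, ¬influenza) = 0.064240 / 0.100720 ≈ 0.638

P(bacterial infection | fever, ¬influenza) ≈ 0.638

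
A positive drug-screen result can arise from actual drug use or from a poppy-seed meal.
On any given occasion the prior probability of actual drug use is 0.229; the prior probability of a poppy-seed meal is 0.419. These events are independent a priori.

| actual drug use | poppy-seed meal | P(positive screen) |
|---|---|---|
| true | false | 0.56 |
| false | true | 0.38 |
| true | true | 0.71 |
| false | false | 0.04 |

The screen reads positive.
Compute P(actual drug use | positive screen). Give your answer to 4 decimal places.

P(actual drug use | positive screen) ≈ 0.5035

Sum P(positive screen|·) weighted by the priors over the 4 (actual drug use, poppy-seed meal) configurations:
  P(positive screen) = 0.04×0.771×0.581 + 0.38×0.771×0.419 + 0.56×0.229×0.581 + 0.71×0.229×0.419
        = 0.017918 + 0.122759 + 0.074507 + 0.068125 = 0.283309
Keeping only the actual drug use-present terms gives 0.142632, so
  P(actual drug use | positive screen) = 0.142632 / 0.283309 ≈ 0.5035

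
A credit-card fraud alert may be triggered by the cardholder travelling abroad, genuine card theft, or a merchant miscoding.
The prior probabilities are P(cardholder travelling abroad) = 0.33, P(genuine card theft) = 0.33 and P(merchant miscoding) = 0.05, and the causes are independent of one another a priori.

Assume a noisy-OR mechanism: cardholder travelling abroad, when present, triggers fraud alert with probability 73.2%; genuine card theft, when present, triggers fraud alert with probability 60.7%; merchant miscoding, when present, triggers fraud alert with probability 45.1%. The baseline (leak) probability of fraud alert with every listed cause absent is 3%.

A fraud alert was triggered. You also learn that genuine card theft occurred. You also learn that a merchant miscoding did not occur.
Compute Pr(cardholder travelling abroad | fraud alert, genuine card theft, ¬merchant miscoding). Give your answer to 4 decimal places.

Pr(cardholder travelling abroad | fraud alert, genuine card theft, ¬merchant miscoding) ≈ 0.4168

Under noisy-OR, P(fraud alert | causes) = 1 − (1−0.03)·∏(1−qᵢ) over the active causes.
Numerator (weight on configurations with cardholder travelling abroad): 0.897836·0.33 = 0.296286
Normalizer over all consistent configurations: 0.61879·0.67 + 0.897836·0.33 = 0.710875
P(cardholder travelling abroad | fraud alert, genuine card theft, ¬merchant miscoding) = 0.296286/0.710875 ≈ 0.4168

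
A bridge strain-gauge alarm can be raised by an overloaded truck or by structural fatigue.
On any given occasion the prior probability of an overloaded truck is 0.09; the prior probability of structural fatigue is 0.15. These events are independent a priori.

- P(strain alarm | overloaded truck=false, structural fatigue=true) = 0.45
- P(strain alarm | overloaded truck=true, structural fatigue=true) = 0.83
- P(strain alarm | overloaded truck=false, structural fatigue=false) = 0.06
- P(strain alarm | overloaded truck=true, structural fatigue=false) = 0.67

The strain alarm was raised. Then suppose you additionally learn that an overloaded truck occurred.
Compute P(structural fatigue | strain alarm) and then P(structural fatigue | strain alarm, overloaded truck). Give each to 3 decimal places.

For the numerator, keep only structural fatigue=true terms: 0.061425 + 0.011205 = 0.072630
Denominator P(strain alarm): 0.06·0.91·0.85 + 0.45·0.91·0.15 + 0.67·0.09·0.85 + 0.83·0.09·0.15 = 0.170295
Posterior = 0.072630 / 0.170295 ≈ 0.426

Now also conditioning on overloaded truck=true:
P(strain alarm | overloaded truck) = 0.67*0.85 + 0.83*0.15 = 0.569500 + 0.124500 = 0.694000
The structural fatigue-present share is 0.83*0.15 = 0.124500.
P(structural fatigue | strain alarm, overloaded truck) = 0.124500 / 0.694000 ≈ 0.179

P(structural fatigue | strain alarm) ≈ 0.426; P(structural fatigue | strain alarm, overloaded truck) ≈ 0.179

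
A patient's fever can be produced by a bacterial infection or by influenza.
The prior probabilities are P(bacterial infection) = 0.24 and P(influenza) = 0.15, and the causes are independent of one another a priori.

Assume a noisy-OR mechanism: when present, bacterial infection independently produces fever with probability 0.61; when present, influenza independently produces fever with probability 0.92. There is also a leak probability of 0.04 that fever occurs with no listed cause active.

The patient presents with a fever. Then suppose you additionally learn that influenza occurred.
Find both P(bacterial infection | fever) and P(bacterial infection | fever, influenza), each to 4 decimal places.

P(bacterial infection | fever) ≈ 0.5536; P(bacterial infection | fever, influenza) ≈ 0.2491

Under noisy-OR, P(fever | causes) = 1 − (1−0.04)·∏(1−qᵢ) over the active causes.
By total probability over the 4 (bacterial infection, influenza) configurations:
  P(fever) = 0.04×0.76×0.85 + 0.9232×0.76×0.15 + 0.6256×0.24×0.85 + 0.970048×0.24×0.15
        = 0.025840 + 0.105245 + 0.127622 + 0.034922 = 0.293629
Configurations with bacterial infection contribute 0.162544, so
  P(bacterial infection | fever) = 0.162544 / 0.293629 ≈ 0.5536

Now condition on the additional information:
P(fever | influenza) = 0.9232×0.76 + 0.970048×0.24 = 0.701632 + 0.232812 = 0.934444
Of this, 0.232812 comes from 0.970048×0.24 (the bacterial infection=true cases).
P(bacterial infection | fever, influenza) = 0.232812 / 0.934444 ≈ 0.2491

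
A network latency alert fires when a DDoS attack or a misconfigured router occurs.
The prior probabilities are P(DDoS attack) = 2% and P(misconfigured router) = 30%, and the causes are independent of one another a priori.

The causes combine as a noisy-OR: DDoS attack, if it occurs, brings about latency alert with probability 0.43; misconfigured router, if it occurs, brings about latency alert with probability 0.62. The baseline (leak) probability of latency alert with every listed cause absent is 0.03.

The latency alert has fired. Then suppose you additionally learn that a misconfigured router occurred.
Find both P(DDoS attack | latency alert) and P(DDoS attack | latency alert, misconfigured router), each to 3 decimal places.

Under noisy-OR, P(latency alert | causes) = 1 − (1−0.03)·∏(1−qᵢ) over the active causes.
P(latency alert) = 0.03*0.98*0.7 + 0.6314*0.98*0.3 + 0.4471*0.02*0.7 + 0.789898*0.02*0.3 = 0.020580 + 0.185632 + 0.006259 + 0.004739 = 0.217210
Restricting to configurations with DDoS attack present: 0.006259 + 0.004739 = 0.010998.
P(DDoS attack | latency alert) = 0.010998 / 0.217210 ≈ 0.051

With the extra evidence:
Sum P(latency alert|·) weighted by the priors over both values of DDoS attack:
  P(latency alert | misconfigured router) = 0.6314*0.98 + 0.789898*0.02
        = 0.618772 + 0.015798 = 0.634570
The terms with DDoS attack present sum to 0.015798, so
  P(DDoS attack | latency alert, misconfigured router) = 0.015798 / 0.634570 ≈ 0.025

P(DDoS attack | latency alert) ≈ 0.051; P(DDoS attack | latency alert, misconfigured router) ≈ 0.025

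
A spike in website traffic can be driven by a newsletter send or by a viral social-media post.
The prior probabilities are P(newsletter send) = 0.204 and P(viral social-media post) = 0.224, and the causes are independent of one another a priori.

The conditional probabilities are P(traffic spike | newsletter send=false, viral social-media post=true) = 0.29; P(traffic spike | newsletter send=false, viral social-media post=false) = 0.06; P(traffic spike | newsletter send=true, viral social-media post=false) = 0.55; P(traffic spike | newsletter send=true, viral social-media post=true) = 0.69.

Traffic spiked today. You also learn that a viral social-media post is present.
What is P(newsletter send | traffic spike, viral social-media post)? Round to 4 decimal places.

By total probability over both values of newsletter send:
  P(traffic spike | viral social-media post) = 0.29×0.796 + 0.69×0.204
        = 0.230840 + 0.140760 = 0.371600
Configurations with newsletter send contribute 0.140760, so
  P(newsletter send | traffic spike, viral social-media post) = 0.140760 / 0.371600 ≈ 0.3788

P(newsletter send | traffic spike, viral social-media post) ≈ 0.3788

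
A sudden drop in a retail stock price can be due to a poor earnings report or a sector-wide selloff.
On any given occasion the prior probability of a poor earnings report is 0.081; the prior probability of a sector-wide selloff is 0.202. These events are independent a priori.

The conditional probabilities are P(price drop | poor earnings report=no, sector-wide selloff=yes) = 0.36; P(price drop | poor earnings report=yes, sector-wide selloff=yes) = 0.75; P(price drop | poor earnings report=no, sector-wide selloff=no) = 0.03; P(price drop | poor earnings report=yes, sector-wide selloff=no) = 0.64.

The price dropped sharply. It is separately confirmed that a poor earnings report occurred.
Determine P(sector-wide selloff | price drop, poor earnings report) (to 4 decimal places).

P(price drop | poor earnings report) = 0.64×0.798 + 0.75×0.202 = 0.510720 + 0.151500 = 0.662220
Of this, 0.151500 comes from 0.75×0.202 (the sector-wide selloff=true cases).
So P(sector-wide selloff | price drop, poor earnings report) = 0.151500/0.662220 ≈ 0.2288.

P(sector-wide selloff | price drop, poor earnings report) ≈ 0.2288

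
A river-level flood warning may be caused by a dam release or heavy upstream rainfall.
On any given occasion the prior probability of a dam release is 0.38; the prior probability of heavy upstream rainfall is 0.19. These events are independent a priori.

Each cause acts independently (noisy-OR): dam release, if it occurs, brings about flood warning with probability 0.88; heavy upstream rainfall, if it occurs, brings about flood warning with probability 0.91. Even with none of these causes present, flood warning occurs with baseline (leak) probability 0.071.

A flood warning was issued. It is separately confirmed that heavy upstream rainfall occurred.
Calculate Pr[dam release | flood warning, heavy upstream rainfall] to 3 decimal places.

Pr[dam release | flood warning, heavy upstream rainfall] ≈ 0.398

Under noisy-OR, P(flood warning | causes) = 1 − (1−0.071)·∏(1−qᵢ) over the active causes.
P(flood warning | heavy upstream rainfall) = 0.91639*0.62 + 0.989967*0.38 = 0.568162 + 0.376187 = 0.944349
The dam release-present share is 0.989967*0.38 = 0.376187.
P(dam release | flood warning, heavy upstream rainfall) = 0.376187 / 0.944349 ≈ 0.398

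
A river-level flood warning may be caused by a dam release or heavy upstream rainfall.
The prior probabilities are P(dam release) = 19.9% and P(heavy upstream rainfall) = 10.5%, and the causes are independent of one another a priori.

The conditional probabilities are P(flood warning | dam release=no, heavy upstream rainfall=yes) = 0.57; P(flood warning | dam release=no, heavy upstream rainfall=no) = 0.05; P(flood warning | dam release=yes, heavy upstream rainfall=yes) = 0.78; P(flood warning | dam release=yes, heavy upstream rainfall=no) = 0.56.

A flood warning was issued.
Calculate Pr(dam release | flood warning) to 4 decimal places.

Pr(dam release | flood warning) ≈ 0.5807

Numerator (weight on configurations with dam release): 0.099739 + 0.016298 = 0.116037
Denominator P(flood warning): 0.05·0.801·0.895 + 0.57·0.801·0.105 + 0.56·0.199·0.895 + 0.78·0.199·0.105 = 0.199822
Posterior = 0.116037 / 0.199822 ≈ 0.5807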